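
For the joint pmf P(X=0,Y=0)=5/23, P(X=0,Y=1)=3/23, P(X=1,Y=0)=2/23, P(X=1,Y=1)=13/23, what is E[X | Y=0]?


P(Y=0) = 7/23
E[X|Y=0] = (0*5 + 1*2)/7 = 2/7

2/7


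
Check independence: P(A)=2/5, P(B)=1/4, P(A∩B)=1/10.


P(A)*P(B) = 2/5*1/4 = 1/10
P(A∩B) = 1/10, which equals P(A)P(B), so independent

Yes, A and B are independent


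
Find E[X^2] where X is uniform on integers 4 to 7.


E[X^2] = (1/4) * sum(x^2 for x=4..7)
= 126/4 = 63/2

63/2


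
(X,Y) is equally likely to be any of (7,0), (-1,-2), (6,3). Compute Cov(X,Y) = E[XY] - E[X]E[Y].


E[X]=4, E[Y]=1/3, E[XY]=20/3
Cov(X,Y) = E[XY] - E[X]E[Y] = 20/3 - 4*1/3 = 16/3

16/3


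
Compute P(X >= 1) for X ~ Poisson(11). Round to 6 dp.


P(X>=1) = 1 - P(X<=0) = 1 - (e^(-11)*11^0/0!)
≈ 1 - 0.0000167017 = 0.9999832983
≈ 0.999983

0.999983


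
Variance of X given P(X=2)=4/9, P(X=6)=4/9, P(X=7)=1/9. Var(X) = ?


E[X] = 13/3, E[X^2] = 209/9
Var(X) = E[X^2] - (E[X])^2 = 209/9 - (13/3)^2 = 40/9

40/9


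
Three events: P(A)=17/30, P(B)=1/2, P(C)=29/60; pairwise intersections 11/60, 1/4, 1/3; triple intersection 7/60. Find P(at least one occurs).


P(A∪B∪C) = P(A)+P(B)+P(C) - P(AB)-P(AC)-P(BC) + P(ABC)
= 17/30+1/2+29/60 - 11/60-1/4-1/3 + 7/60
= 9/10

9/10


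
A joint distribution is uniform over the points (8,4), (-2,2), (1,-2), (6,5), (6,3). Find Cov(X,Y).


E[X]=19/5, E[Y]=12/5, E[XY]=74/5
Cov(X,Y) = E[XY] - E[X]E[Y] = 74/5 - 19/5*12/5 = 142/25

142/25


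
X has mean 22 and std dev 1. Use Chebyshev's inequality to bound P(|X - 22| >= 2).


k = 2/1 = 2
Chebyshev: P(|X-mu| >= k*sigma) <= 1/k^2 = 1/2^2 = 1/4

1/4


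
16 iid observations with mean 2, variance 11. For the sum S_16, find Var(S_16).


By independence, Var(S_n) = n*Var(X_1) = 16*11 = 176

176


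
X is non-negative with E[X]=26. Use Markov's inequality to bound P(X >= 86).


Markov: P(X >= a) <= E[X]/a
P(X >= 86) <= 26/86 = 13/43

13/43


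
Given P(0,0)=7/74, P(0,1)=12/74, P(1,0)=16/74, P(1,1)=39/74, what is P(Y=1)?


P(Y=1) = P(0,1)+P(1,1) = 12/74 + 39/74 = 51/74

51/74


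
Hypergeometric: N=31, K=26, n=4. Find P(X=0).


P(X=0) = C(26,0)*C(5,4) / C(31,4)
= 1*5 / 31465
= 5/31465 = 1/6293

1/6293


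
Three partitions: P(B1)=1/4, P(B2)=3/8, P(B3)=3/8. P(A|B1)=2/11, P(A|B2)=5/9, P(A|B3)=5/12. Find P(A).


P(A) = P(A|B1)P(B1) + P(A|B2)P(B2) + P(A|B3)P(B3)
= 2/11*1/4 + 5/9*3/8 + 5/12*3/8
= 1/22 + 5/24 + 5/32 = 433/1056

433/1056


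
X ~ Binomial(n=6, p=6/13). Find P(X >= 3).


P(X>=3) = P(X=3) + P(X=4) + P(X=5) + P(X=6)
= 1481760/4826809 + 952560/4826809 + 326592/4826809 + 46656/4826809
= 2807568/4826809

2807568/4826809


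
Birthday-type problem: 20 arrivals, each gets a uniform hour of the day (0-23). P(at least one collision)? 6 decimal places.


P(all different) = prod((24-i)/24 for i=0..19) = 0.000006
P(at least one match) = 1 - 0.000006 = 0.999994

0.999994


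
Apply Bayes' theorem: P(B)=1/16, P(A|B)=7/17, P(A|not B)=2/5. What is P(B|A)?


P(A) = P(A|B)P(B) + P(A|B')P(B') = 7/17*1/16 + 2/5*15/16 = 109/272
P(B|A) = P(A|B)P(B)/P(A) = (7/272)/(109/272) = 7/109

7/109


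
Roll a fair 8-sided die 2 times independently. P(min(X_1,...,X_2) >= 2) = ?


P(min >= 2) = P(all X_i >= 2) = (P(X_1 >= 2))^2
= (7/8)^2 = 49/64

49/64


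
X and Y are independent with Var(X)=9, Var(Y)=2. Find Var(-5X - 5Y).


Independence => Cov(X,Y)=0
Var(-5X - 5Y) = (-5)^2*Var(X) + (-5)^2*Var(Y)
= 25*9 + 25*2 = 275

275


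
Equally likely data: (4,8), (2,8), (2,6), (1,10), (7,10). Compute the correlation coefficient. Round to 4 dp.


Cov(X,Y) = 1.1200, Var(X) = 4.5600, Var(Y) = 2.2400
rho = Cov/(sqrt(VarX)*sqrt(VarY)) = 0.3504

0.3504


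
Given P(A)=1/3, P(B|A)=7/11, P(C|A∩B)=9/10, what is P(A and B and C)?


P(A∩B∩C) = P(A) * P(B|A) * P(C|A∩B)
= 1/3 * 7/11 * 9/10
= 7/33 * 9/10 = 21/110

21/110


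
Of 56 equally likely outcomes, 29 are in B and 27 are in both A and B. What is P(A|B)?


P(A|B) = P(A∩B)/P(B) = (27/56)/(29/56) = 27/29

27/29


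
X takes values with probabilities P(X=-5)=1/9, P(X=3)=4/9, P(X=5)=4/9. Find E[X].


E[X] = sum(x * P(x))
= -5*1/9 + 3*4/9 + 5*4/9
= 3

3


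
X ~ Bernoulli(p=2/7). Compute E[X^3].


For Bernoulli: X in {0,1}
E[X^3] = 0^3*(1-2/7) + 1^3*2/7 = 2/7

2/7


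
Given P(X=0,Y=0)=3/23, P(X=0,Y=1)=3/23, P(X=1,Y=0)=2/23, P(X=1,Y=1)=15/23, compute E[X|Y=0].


P(Y=0) = 5/23
E[X|Y=0] = (0*3 + 1*2)/5 = 2/5

2/5


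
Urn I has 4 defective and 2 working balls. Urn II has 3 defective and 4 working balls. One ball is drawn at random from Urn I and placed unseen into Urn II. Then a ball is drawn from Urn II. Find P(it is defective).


P(transfer defective) = 4/6 = 2/3; P(transfer working) = 1/3
If defective transferred: Urn II has 4 defective of 8, so P(defective|defective moved) = 1/2
If working transferred: Urn II has 3 defective of 8, so P(defective|working moved) = 3/8
By total probability: P(defective) = 2/3*1/2 + 1/3*3/8 = 11/24

11/24


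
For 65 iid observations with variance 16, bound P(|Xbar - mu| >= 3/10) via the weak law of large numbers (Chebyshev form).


Var(Xbar) = Var(X)/n = 16/65
Chebyshev: P(|Xbar-mu| >= 3/10) <= Var(Xbar)/(3/10)^2 = (16/65)/(9/100) = 320/117
Bound exceeds 1, so trivial bound: 1

1


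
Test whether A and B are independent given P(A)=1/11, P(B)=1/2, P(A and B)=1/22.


P(A)*P(B) = 1/11*1/2 = 1/22
P(A∩B) = 1/22, which equals P(A)P(B), so independent

Yes, A and B are independent


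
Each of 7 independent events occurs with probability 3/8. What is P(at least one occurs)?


P(at least one) = 1 - P(none)
P(none) = (1 - 3/8)^7 = (5/8)^7 = 78125/2097152
P(at least one) = 1 - 78125/2097152 = 2019027/2097152

2019027/2097152


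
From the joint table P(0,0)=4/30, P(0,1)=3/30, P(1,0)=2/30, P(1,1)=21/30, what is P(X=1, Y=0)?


Read from table: P(X=1, Y=0) = 2/30 = 1/15

1/15


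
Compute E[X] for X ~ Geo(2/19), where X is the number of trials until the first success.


For geometric (trials until first success), E[X] = 1/p = 1/(2/19) = 19/2

19/2


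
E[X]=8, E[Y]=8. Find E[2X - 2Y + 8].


E[2X - 2Y + 8] = 2*E[X] - 2*E[Y] + 8
= (2)*(8) + (-2)*(8) + (8)
= 16 - 16 + 8 = 8

8


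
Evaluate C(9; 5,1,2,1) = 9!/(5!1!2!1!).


9! = 362880
Denominator: 5!=120 * 1!=1 * 2!=2 * 1!=1
Coefficient = 362880 / 240 = 1512

1512


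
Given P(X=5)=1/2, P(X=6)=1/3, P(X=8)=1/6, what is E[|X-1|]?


E[|X-1|] = sum(g(x)*P(x))
= 4*1/2 + 5*1/3 + 7*1/6
= 29/6

29/6


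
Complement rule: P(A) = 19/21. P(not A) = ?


P(A') = 1 - P(A) = 1 - 19/21 = 2/21

2/21


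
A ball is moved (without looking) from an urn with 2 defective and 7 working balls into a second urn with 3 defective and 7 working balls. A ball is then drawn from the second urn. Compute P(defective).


P(transfer defective) = 2/9; P(transfer working) = 7/9
If defective transferred: Urn II has 4 defective of 11, so P(defective|defective moved) = 4/11
If working transferred: Urn II has 3 defective of 11, so P(defective|working moved) = 3/11
By total probability: P(defective) = 2/9*4/11 + 7/9*3/11 = 29/99

29/99


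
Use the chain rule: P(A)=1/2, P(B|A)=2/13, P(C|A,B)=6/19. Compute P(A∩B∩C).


P(A∩B∩C) = P(A) * P(B|A) * P(C|A∩B)
= 1/2 * 2/13 * 6/19
= 1/13 * 6/19 = 6/247

6/247


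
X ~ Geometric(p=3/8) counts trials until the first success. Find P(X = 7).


P(X=7) = (1-p)^6 * p = (5/8)^6 * 3/8
= 15625/262144 * 3/8 = 46875/2097152

46875/2097152


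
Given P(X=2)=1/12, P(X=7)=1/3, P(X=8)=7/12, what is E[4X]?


E[4X] = sum(g(x)*P(x))
= 8*1/12 + 28*1/3 + 32*7/12
= 86/3

86/3


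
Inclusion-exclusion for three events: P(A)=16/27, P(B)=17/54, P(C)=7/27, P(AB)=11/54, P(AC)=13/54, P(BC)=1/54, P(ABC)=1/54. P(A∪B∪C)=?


P(A∪B∪C) = P(A)+P(B)+P(C) - P(AB)-P(AC)-P(BC) + P(ABC)
= 16/27+17/54+7/27 - 11/54-13/54-1/54 + 1/54
= 13/18

13/18


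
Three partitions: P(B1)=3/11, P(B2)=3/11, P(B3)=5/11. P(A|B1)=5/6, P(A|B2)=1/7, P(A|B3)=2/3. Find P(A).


P(A) = P(A|B1)P(B1) + P(A|B2)P(B2) + P(A|B3)P(B3)
= 5/6*3/11 + 1/7*3/11 + 2/3*5/11
= 5/22 + 3/77 + 10/33 = 263/462

263/462


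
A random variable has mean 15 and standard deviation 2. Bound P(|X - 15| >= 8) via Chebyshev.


k = 8/2 = 4
Chebyshev: P(|X-mu| >= k*sigma) <= 1/k^2 = 1/4^2 = 1/16

1/16


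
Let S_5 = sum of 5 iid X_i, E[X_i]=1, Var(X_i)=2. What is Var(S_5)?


By independence, Var(S_n) = n*Var(X_1) = 5*2 = 10

10


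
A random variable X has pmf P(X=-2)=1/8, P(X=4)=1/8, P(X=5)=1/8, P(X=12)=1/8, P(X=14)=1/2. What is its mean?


E[X] = sum(x * P(x))
= -2*1/8 + 4*1/8 + 5*1/8 + 12*1/8 + 14*1/2
= 75/8

75/8


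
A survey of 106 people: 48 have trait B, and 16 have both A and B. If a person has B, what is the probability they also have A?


P(A|B) = P(A∩B)/P(B) = (16/106)/(48/106) = 16/48 = 1/3

1/3


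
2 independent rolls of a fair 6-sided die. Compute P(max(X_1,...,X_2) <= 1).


P(max <= 1) = P(all X_i <= 1) = (P(X_1 <= 1))^2
= (1/6)^2 = 1/36

1/36


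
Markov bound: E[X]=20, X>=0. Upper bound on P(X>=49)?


Markov: P(X >= a) <= E[X]/a
P(X >= 49) <= 20/49

20/49


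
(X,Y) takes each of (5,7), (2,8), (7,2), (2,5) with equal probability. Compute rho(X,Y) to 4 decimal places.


Cov(X,Y) = -3.2500, Var(X) = 4.5000, Var(Y) = 5.2500
rho = Cov/(sqrt(VarX)*sqrt(VarY)) = -0.6686

-0.6686


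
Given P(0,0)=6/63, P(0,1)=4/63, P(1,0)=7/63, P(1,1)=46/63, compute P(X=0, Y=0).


Read from table: P(X=0, Y=0) = 6/63 = 2/21

2/21


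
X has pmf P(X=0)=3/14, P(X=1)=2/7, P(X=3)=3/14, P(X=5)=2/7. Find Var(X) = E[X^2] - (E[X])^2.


E[X] = 33/14, E[X^2] = 131/14
Var(X) = E[X^2] - (E[X])^2 = 131/14 - (33/14)^2 = 745/196

745/196


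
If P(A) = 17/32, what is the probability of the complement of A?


P(A') = 1 - P(A) = 1 - 17/32 = 15/32

15/32


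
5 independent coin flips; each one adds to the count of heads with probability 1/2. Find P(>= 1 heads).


P(at least one) = 1 - P(none)
P(none) = (1 - 1/2)^5 = (1/2)^5 = 1/32
P(at least one) = 1 - 1/32 = 31/32

31/32


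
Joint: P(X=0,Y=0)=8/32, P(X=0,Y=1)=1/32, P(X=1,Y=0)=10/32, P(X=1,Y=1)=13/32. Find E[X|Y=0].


P(Y=0) = 18/32
E[X|Y=0] = (0*8 + 1*10)/18 = 10/18 = 5/9

5/9


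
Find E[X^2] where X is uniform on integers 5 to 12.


E[X^2] = (1/8) * sum(x^2 for x=5..12)
= 620/8 = 155/2

155/2


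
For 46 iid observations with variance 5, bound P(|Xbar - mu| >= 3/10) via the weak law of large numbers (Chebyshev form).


Var(Xbar) = Var(X)/n = 5/46
Chebyshev: P(|Xbar-mu| >= 3/10) <= Var(Xbar)/(3/10)^2 = (5/46)/(9/100) = 250/207
Bound exceeds 1, so trivial bound: 1

1


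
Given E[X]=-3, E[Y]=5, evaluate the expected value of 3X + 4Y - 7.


E[3X + 4Y - 7] = 3*E[X] + 4*E[Y] - 7
= (3)*(-3) + (4)*(5) + (-7)
= -9 + 20 - 7 = 4

4


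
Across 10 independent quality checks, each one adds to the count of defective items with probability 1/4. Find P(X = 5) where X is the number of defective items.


P(X=5) = C(10,5) * p^5 * (1-p)^5
= 252 * 1/1024 * 243/1024
= 15309/262144

15309/262144


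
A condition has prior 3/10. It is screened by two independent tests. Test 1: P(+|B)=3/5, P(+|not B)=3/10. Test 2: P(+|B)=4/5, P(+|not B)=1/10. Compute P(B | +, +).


After test 1: P(+) = 3/5*3/10 + 3/10*7/10 = 39/100
P(B|+) = (9/50)/(39/100) = 6/13
After test 2 (use post1 as new prior): P(+) = 4/5*6/13 + 1/10*7/13 = 11/26
P(B|+,+) = (24/65)/(11/26) = 48/55

48/55


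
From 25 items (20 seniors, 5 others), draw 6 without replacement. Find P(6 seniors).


P(X=6) = C(20,6)*C(5,0) / C(25,6)
= 38760*1 / 177100
= 38760/177100 = 1938/8855

1938/8855


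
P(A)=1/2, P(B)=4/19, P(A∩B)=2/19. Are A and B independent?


P(A)*P(B) = 1/2*4/19 = 2/19
P(A∩B) = 2/19, which equals P(A)P(B), so independent

Yes, A and B are independent


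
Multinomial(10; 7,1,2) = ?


10! = 3628800
Denominator: 7!=5040 * 1!=1 * 2!=2
Coefficient = 3628800 / 10080 = 360

360


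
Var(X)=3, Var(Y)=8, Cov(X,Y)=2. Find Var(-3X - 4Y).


Var(-3X - 4Y) = (-3)^2*Var(X) + (-4)^2*Var(Y) + 2*(-3)*(-4)*Cov(X,Y)
= 9*3 + 16*8 + 24*2
= 27 + 128 + 48 = 203

203


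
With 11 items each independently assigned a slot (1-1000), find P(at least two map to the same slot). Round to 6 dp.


P(all different) = prod((1000-i)/1000 for i=0..10) = 0.946302
P(at least one match) = 1 - 0.946302 = 0.053698

0.053698


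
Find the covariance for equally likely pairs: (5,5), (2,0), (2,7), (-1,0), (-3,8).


E[X]=1, E[Y]=4, E[XY]=3
Cov(X,Y) = E[XY] - E[X]E[Y] = 3 - 1*4 = -1

-1


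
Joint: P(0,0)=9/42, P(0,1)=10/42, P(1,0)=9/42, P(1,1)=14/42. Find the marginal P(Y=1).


P(Y=1) = P(0,1)+P(1,1) = 10/42 + 14/42 = 24/42 = 4/7

4/7


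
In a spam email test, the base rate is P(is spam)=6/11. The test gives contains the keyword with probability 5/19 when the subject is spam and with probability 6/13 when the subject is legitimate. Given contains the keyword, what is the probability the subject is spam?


P(A) = P(A|B)P(B) + P(A|B')P(B') = 5/19*6/11 + 6/13*5/11 = 960/2717
P(B|A) = P(A|B)P(B)/P(A) = (30/209)/(960/2717) = 13/32

13/32


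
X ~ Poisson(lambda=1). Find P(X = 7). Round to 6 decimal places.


P(X=7) = e^(-1) * 1^7 / 7!
≈ 0.3678794412 * 1 / 5040
≈ 0.000073

0.000073


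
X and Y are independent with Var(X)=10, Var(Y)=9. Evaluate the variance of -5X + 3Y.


Independence => Cov(X,Y)=0
Var(-5X + 3Y) = (-5)^2*Var(X) + 3^2*Var(Y)
= 25*10 + 9*9 = 331

331


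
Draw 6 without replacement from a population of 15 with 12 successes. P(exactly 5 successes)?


P(X=5) = C(12,5)*C(3,1) / C(15,6)
= 792*3 / 5005
= 2376/5005 = 216/455

216/455


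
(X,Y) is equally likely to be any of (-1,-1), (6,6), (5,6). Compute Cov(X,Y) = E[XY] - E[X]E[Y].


E[X]=10/3, E[Y]=11/3, E[XY]=67/3
Cov(X,Y) = E[XY] - E[X]E[Y] = 67/3 - 10/3*11/3 = 91/9

91/9


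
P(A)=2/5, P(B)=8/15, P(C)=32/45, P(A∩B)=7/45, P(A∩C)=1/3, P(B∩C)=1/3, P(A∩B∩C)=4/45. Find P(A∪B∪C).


P(A∪B∪C) = P(A)+P(B)+P(C) - P(AB)-P(AC)-P(BC) + P(ABC)
= 2/5+8/15+32/45 - 7/45-1/3-1/3 + 4/45
= 41/45

41/45


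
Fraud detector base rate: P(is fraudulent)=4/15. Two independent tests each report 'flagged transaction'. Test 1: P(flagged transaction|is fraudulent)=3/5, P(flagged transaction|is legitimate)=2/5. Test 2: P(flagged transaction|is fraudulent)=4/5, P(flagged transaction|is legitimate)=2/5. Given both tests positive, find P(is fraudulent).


After test 1: P(+) = 3/5*4/15 + 2/5*11/15 = 34/75
P(B|+) = (4/25)/(34/75) = 6/17
After test 2 (use post1 as new prior): P(+) = 4/5*6/17 + 2/5*11/17 = 46/85
P(B|+,+) = (24/85)/(46/85) = 12/23

12/23


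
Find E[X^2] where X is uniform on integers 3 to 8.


E[X^2] = (1/6) * sum(x^2 for x=3..8)
= 199/6

199/6


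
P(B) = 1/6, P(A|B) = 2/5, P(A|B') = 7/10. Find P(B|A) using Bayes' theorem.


P(A) = P(A|B)P(B) + P(A|B')P(B') = 2/5*1/6 + 7/10*5/6 = 13/20
P(B|A) = P(A|B)P(B)/P(A) = (1/15)/(13/20) = 4/39

4/39


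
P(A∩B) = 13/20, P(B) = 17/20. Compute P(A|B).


P(A|B) = P(A∩B)/P(B) = (13/20)/(17/20) = 13/17

13/17


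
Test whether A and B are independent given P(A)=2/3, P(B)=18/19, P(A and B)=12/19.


P(A)*P(B) = 2/3*18/19 = 12/19
P(A∩B) = 12/19, which equals P(A)P(B), so independent

Yes, A and B are independent


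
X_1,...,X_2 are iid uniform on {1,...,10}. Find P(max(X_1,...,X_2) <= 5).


P(max <= 5) = P(all X_i <= 5) = (P(X_1 <= 5))^2
= (5/10)^2 = (1/2)^2 = 1/4

1/4


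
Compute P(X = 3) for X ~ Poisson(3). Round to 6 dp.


P(X=3) = e^(-3) * 3^3 / 3!
≈ 0.04978706837 * 27 / 6
≈ 0.224042

0.224042


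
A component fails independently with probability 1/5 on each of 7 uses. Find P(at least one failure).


P(at least one) = 1 - P(none)
P(none) = (1 - 1/5)^7 = (4/5)^7 = 16384/78125
P(at least one) = 1 - 16384/78125 = 61741/78125

61741/78125


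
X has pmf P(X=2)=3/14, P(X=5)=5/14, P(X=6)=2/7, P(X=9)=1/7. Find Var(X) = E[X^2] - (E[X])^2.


E[X] = 73/14, E[X^2] = 443/14
Var(X) = E[X^2] - (E[X])^2 = 443/14 - (73/14)^2 = 873/196

873/196


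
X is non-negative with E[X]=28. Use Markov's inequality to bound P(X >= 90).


Markov: P(X >= a) <= E[X]/a
P(X >= 90) <= 28/90 = 14/45

14/45


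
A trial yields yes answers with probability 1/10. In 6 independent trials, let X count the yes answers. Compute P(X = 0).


P(X=0) = C(6,0) * p^0 * (1-p)^6
= 1 * 1 * 531441/1000000
= 531441/1000000

531441/1000000


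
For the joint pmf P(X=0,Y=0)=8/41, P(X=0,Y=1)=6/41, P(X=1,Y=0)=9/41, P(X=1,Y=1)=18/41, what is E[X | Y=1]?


P(Y=1) = 24/41
E[X|Y=1] = (0*6 + 1*18)/24 = 18/24 = 3/4

3/4


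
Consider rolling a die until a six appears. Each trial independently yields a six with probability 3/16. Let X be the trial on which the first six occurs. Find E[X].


For geometric (trials until first success), E[X] = 1/p = 1/(3/16) = 16/3

16/3


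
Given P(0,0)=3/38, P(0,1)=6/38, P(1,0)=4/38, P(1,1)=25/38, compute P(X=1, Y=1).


Read from table: P(X=1, Y=1) = 25/38

25/38


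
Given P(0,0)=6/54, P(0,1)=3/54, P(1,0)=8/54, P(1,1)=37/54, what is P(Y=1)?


P(Y=1) = P(0,1)+P(1,1) = 3/54 + 37/54 = 40/54 = 20/27

20/27


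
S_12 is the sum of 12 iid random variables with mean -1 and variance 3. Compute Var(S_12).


By independence, Var(S_n) = n*Var(X_1) = 12*3 = 36

36


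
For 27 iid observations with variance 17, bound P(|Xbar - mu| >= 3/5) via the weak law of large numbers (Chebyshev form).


Var(Xbar) = Var(X)/n = 17/27
Chebyshev: P(|Xbar-mu| >= 3/5) <= Var(Xbar)/(3/5)^2 = (17/27)/(9/25) = 425/243
Bound exceeds 1, so trivial bound: 1

1


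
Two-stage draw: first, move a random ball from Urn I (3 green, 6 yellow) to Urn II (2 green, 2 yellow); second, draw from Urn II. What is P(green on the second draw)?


P(transfer green) = 3/9 = 1/3; P(transfer yellow) = 2/3
If green transferred: Urn II has 3 green of 5, so P(green|green moved) = 3/5
If yellow transferred: Urn II has 2 green of 5, so P(green|yellow moved) = 2/5
By total probability: P(green) = 1/3*3/5 + 2/3*2/5 = 7/15

7/15


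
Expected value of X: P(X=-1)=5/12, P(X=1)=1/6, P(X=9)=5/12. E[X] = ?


E[X] = sum(x * P(x))
= -1*5/12 + 1*1/6 + 9*5/12
= 7/2

7/2


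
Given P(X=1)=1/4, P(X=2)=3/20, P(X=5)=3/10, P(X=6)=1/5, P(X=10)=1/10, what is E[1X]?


E[1X] = sum(g(x)*P(x))
= 1*1/4 + 2*3/20 + 5*3/10 + 6*1/5 + 10*1/10
= 17/4

17/4


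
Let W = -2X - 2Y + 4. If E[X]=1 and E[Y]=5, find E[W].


E[-2X - 2Y + 4] = -2*E[X] - 2*E[Y] + 4
= (-2)*(1) + (-2)*(5) + (4)
= -2 - 10 + 4 = -8

-8


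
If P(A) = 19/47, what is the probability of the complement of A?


P(A') = 1 - P(A) = 1 - 19/47 = 28/47

28/47


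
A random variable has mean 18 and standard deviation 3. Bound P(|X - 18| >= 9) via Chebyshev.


k = 9/3 = 3
Chebyshev: P(|X-mu| >= k*sigma) <= 1/k^2 = 1/3^2 = 1/9

1/9


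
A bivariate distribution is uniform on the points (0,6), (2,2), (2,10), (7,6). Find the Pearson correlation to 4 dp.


Cov(X,Y) = 0.0000, Var(X) = 6.6875, Var(Y) = 8.0000
rho = Cov/(sqrt(VarX)*sqrt(VarY)) = 0.0000

0.0000


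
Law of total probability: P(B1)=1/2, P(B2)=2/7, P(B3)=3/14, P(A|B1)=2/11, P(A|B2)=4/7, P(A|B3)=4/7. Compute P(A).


P(A) = P(A|B1)P(B1) + P(A|B2)P(B2) + P(A|B3)P(B3)
= 2/11*1/2 + 4/7*2/7 + 4/7*3/14
= 1/11 + 8/49 + 6/49 = 29/77

29/77


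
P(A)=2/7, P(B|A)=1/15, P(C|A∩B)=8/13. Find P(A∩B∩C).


P(A∩B∩C) = P(A) * P(B|A) * P(C|A∩B)
= 2/7 * 1/15 * 8/13
= 2/105 * 8/13 = 16/1365

16/1365


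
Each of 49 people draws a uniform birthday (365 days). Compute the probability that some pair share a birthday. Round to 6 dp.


P(all different) = prod((365-i)/365 for i=0..48) = 0.034220
P(at least one match) = 1 - 0.034220 = 0.965780

0.965780


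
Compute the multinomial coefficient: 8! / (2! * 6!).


8! = 40320
Denominator: 2!=2 * 6!=720
Coefficient = 40320 / 1440 = 28

28


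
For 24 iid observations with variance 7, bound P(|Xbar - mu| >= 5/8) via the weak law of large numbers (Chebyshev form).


Var(Xbar) = Var(X)/n = 7/24
Chebyshev: P(|Xbar-mu| >= 5/8) <= Var(Xbar)/(5/8)^2 = (7/24)/(25/64) = 56/75

56/75


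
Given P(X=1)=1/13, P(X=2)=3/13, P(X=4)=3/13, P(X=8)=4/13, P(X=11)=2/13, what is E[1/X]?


E[1/X] = sum(g(x)*P(x))
= 1*1/13 + 1/2*3/13 + 1/4*3/13 + 1/8*4/13 + 1/11*2/13
= 173/572

173/572


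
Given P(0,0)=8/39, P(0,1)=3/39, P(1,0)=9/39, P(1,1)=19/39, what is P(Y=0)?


P(Y=0) = P(0,0)+P(1,0) = 8/39 + 9/39 = 17/39

17/39


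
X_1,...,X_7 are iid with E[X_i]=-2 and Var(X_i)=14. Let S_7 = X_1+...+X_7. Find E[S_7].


E[S_n] = n*E[X_1] = 7*-2 = -14

-14


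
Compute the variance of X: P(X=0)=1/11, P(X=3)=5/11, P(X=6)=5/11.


E[X] = 45/11, E[X^2] = 225/11
Var(X) = E[X^2] - (E[X])^2 = 225/11 - (45/11)^2 = 450/121

450/121


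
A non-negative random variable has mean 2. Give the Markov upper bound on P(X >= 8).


Markov: P(X >= a) <= E[X]/a
P(X >= 8) <= 2/8 = 1/4

1/4


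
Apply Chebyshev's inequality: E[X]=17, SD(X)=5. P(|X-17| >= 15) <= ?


k = 15/5 = 3
Chebyshev: P(|X-mu| >= k*sigma) <= 1/k^2 = 1/3^2 = 1/9

1/9


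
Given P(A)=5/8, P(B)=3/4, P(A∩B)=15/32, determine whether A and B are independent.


P(A)*P(B) = 5/8*3/4 = 15/32
P(A∩B) = 15/32, which equals P(A)P(B), so independent

Yes, A and B are independent


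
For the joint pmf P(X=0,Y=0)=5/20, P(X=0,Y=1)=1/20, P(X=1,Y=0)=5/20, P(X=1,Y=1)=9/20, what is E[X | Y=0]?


P(Y=0) = 10/20
E[X|Y=0] = (0*5 + 1*5)/10 = 5/10 = 1/2

1/2


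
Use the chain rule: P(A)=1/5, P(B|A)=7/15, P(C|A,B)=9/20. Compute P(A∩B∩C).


P(A∩B∩C) = P(A) * P(B|A) * P(C|A∩B)
= 1/5 * 7/15 * 9/20
= 7/75 * 9/20 = 21/500

21/500


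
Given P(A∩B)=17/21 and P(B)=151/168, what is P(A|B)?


P(A|B) = P(A∩B)/P(B) = (136/168)/(151/168) = 136/151

136/151


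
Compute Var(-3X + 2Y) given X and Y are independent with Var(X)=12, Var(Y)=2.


Independence => Cov(X,Y)=0
Var(-3X + 2Y) = (-3)^2*Var(X) + 2^2*Var(Y)
= 9*12 + 4*2 = 116

116


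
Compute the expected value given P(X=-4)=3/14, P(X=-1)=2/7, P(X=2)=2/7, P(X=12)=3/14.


E[X] = sum(x * P(x))
= -4*3/14 - 1*2/7 + 2*2/7 + 12*3/14
= 2

2


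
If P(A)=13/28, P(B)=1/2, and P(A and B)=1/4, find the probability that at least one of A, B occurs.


P(A∪B) = P(A) + P(B) - P(A∩B)
= 13/28 + 1/2 - 1/4 = 5/7

5/7


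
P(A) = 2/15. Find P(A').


P(A') = 1 - P(A) = 1 - 2/15 = 13/15

13/15


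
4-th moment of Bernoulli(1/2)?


For Bernoulli: X in {0,1}
E[X^4] = 0^4*(1-1/2) + 1^4*1/2 = 1/2

1/2


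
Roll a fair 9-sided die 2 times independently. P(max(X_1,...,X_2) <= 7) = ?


P(max <= 7) = P(all X_i <= 7) = (P(X_1 <= 7))^2
= (7/9)^2 = 49/81

49/81


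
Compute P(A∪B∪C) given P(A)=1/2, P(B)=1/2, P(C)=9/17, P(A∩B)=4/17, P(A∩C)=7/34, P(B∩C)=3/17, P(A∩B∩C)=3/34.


P(A∪B∪C) = P(A)+P(B)+P(C) - P(AB)-P(AC)-P(BC) + P(ABC)
= 1/2+1/2+9/17 - 4/17-7/34-3/17 + 3/34
= 1

1


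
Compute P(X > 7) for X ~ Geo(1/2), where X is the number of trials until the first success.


P(X > 7) = P(first 7 trials all fail) = (1-p)^7 = (1/2)^7 = 1/128

1/128


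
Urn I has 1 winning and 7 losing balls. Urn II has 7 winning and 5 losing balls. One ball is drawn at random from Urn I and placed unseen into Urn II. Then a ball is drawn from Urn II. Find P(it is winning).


P(transfer winning) = 1/8; P(transfer losing) = 7/8
If winning transferred: Urn II has 8 winning of 13, so P(winning|winning moved) = 8/13
If losing transferred: Urn II has 7 winning of 13, so P(winning|losing moved) = 7/13
By total probability: P(winning) = 1/8*8/13 + 7/8*7/13 = 57/104

57/104


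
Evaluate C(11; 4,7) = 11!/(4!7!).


11! = 39916800
Denominator: 4!=24 * 7!=5040
Coefficient = 39916800 / 120960 = 330

330


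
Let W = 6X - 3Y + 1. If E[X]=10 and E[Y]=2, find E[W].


E[6X - 3Y + 1] = 6*E[X] - 3*E[Y] + 1
= (6)*(10) + (-3)*(2) + (1)
= 60 - 6 + 1 = 55

55


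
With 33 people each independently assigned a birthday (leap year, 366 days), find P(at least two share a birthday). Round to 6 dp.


P(all different) = prod((366-i)/366 for i=0..32) = 0.225976
P(at least one match) = 1 - 0.225976 = 0.774024

0.774024


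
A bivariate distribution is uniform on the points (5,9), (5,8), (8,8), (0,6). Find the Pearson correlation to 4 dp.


Cov(X,Y) = 2.3750, Var(X) = 8.2500, Var(Y) = 1.1875
rho = Cov/(sqrt(VarX)*sqrt(VarY)) = 0.7588

0.7588


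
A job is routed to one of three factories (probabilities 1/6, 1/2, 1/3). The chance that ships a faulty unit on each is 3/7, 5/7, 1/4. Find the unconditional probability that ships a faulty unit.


P(A) = P(A|B1)P(B1) + P(A|B2)P(B2) + P(A|B3)P(B3)
= 3/7*1/6 + 5/7*1/2 + 1/4*1/3
= 1/14 + 5/14 + 1/12 = 43/84

43/84


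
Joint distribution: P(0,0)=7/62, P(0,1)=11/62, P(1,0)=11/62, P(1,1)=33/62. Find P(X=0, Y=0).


Read from table: P(X=0, Y=0) = 7/62

7/62


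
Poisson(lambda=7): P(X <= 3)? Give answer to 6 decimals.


P(X<=3) = e^(-7)*7^0/0! + e^(-7)*7^1/1! + e^(-7)*7^2/2! + e^(-7)*7^3/3!
≈ 0.0009118820 + 0.0063831738 + 0.0223411082 + 0.0521292524
= 0.0817654164
≈ 0.081765

0.081765


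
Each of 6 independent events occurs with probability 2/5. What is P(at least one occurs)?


P(at least one) = 1 - P(none)
P(none) = (1 - 2/5)^6 = (3/5)^6 = 729/15625
P(at least one) = 1 - 729/15625 = 14896/15625

14896/15625


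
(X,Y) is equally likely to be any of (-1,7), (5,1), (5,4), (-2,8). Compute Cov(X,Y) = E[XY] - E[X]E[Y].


E[X]=7/4, E[Y]=5, E[XY]=1/2
Cov(X,Y) = E[XY] - E[X]E[Y] = 1/2 - 7/4*5 = -33/4

-33/4


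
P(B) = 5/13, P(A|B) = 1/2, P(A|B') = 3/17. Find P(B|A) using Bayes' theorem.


P(A) = P(A|B)P(B) + P(A|B')P(B') = 1/2*5/13 + 3/17*8/13 = 133/442
P(B|A) = P(A|B)P(B)/P(A) = (5/26)/(133/442) = 85/133

85/133


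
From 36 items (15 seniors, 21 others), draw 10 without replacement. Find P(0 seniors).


P(X=0) = C(15,0)*C(21,10) / C(36,10)
= 1*352716 / 254186856
= 352716/254186856 = 247/178002

247/178002


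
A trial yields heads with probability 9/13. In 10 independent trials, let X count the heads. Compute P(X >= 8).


P(X>=8) = P(X=8) + P(X=9) + P(X=10)
= 30993639120/137858491849 + 15496819560/137858491849 + 3486784401/137858491849
= 49977243081/137858491849

49977243081/137858491849


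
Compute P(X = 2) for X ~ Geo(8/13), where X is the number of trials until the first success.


P(X=2) = (1-p)^1 * p = (5/13)^1 * 8/13
= 5/13 * 8/13 = 40/169

40/169


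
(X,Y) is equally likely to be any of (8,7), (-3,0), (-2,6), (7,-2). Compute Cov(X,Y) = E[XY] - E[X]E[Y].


E[X]=5/2, E[Y]=11/4, E[XY]=15/2
Cov(X,Y) = E[XY] - E[X]E[Y] = 15/2 - 5/2*11/4 = 5/8

5/8


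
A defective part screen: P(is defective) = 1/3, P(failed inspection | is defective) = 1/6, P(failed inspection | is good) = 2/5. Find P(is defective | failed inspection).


P(A) = P(A|B)P(B) + P(A|B')P(B') = 1/6*1/3 + 2/5*2/3 = 29/90
P(B|A) = P(A|B)P(B)/P(A) = (1/18)/(29/90) = 5/29

5/29


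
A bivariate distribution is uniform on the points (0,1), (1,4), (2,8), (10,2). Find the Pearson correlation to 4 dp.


Cov(X,Y) = -2.1875, Var(X) = 15.6875, Var(Y) = 7.1875
rho = Cov/(sqrt(VarX)*sqrt(VarY)) = -0.2060

-0.2060


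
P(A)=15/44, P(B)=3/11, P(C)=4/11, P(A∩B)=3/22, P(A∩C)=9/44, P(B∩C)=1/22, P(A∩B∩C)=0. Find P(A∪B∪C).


P(A∪B∪C) = P(A)+P(B)+P(C) - P(AB)-P(AC)-P(BC) + P(ABC)
= 15/44+3/11+4/11 - 3/22-9/44-1/22 + 0
= 13/22

13/22


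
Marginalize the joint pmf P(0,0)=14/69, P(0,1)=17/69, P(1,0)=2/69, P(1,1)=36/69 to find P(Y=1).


P(Y=1) = P(0,1)+P(1,1) = 17/69 + 36/69 = 53/69

53/69


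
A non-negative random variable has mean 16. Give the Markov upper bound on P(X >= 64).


Markov: P(X >= a) <= E[X]/a
P(X >= 64) <= 16/64 = 1/4

1/4


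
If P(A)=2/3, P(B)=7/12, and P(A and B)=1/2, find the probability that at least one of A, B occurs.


P(A∪B) = P(A) + P(B) - P(A∩B)
= 2/3 + 7/12 - 1/2 = 3/4

3/4


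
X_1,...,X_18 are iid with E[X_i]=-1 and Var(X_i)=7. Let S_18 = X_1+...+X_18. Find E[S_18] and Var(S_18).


E[S_n] = n*mu = 18*-1 = -18
Var(S_n) = n*sigma^2 = 18*7 = 126

E[S_18]=-18, Var(S_18)=126


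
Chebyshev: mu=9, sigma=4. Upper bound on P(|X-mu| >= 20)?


k = 20/4 = 5
Chebyshev: P(|X-mu| >= k*sigma) <= 1/k^2 = 1/5^2 = 1/25

1/25


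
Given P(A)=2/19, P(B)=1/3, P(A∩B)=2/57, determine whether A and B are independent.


P(A)*P(B) = 2/19*1/3 = 2/57
P(A∩B) = 2/57, which equals P(A)P(B), so independent

Yes, A and B are independent


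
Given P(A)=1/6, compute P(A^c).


P(A') = 1 - P(A) = 1 - 1/6 = 5/6

5/6


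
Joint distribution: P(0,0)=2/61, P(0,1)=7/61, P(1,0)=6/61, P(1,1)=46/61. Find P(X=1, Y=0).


Read from table: P(X=1, Y=0) = 6/61

6/61


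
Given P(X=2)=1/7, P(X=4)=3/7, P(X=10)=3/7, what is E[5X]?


E[5X] = sum(g(x)*P(x))
= 10*1/7 + 20*3/7 + 50*3/7
= 220/7

220/7


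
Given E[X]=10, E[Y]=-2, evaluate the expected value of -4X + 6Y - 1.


E[-4X + 6Y - 1] = -4*E[X] + 6*E[Y] - 1
= (-4)*(10) + (6)*(-2) + (-1)
= -40 - 12 - 1 = -53

-53


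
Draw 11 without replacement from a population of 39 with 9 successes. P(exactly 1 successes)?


P(X=1) = C(9,1)*C(30,10) / C(39,11)
= 9*30045015 / 1676056044
= 270405135/1676056044 = 239085/1481924

239085/1481924


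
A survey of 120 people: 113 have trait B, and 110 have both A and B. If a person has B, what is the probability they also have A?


P(A|B) = P(A∩B)/P(B) = (110/120)/(113/120) = 110/113

110/113


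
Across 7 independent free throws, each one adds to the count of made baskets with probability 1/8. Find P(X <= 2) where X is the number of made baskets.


P(X<=2) = P(X=0) + P(X=1) + P(X=2)
= 823543/2097152 + 823543/2097152 + 352947/2097152
= 2000033/2097152

2000033/2097152


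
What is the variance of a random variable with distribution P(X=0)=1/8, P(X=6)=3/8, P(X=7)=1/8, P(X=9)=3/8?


E[X] = 13/2, E[X^2] = 50
Var(X) = E[X^2] - (E[X])^2 = 50 - (13/2)^2 = 31/4

31/4


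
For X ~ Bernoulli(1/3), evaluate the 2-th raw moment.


For Bernoulli: X in {0,1}
E[X^2] = 0^2*(1-1/3) + 1^2*1/3 = 1/3

1/3


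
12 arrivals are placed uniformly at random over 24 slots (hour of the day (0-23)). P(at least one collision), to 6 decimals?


P(all different) = prod((24-i)/24 for i=0..11) = 0.035468
P(at least one match) = 1 - 0.035468 = 0.964532

0.964532


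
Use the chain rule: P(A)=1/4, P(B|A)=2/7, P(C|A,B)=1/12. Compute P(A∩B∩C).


P(A∩B∩C) = P(A) * P(B|A) * P(C|A∩B)
= 1/4 * 2/7 * 1/12
= 1/14 * 1/12 = 1/168

1/168


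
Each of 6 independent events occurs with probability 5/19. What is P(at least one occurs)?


P(at least one) = 1 - P(none)
P(none) = (1 - 5/19)^6 = (14/19)^6 = 7529536/47045881
P(at least one) = 1 - 7529536/47045881 = 39516345/47045881

39516345/47045881


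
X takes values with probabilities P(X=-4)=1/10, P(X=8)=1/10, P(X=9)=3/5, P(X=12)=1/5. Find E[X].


E[X] = sum(x * P(x))
= -4*1/10 + 8*1/10 + 9*3/5 + 12*1/5
= 41/5

41/5


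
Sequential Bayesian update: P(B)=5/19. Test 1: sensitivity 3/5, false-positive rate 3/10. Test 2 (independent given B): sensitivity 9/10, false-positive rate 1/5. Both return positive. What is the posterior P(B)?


After test 1: P(+) = 3/5*5/19 + 3/10*14/19 = 36/95
P(B|+) = (3/19)/(36/95) = 5/12
After test 2 (use post1 as new prior): P(+) = 9/10*5/12 + 1/5*7/12 = 59/120
P(B|+,+) = (3/8)/(59/120) = 45/59

45/59


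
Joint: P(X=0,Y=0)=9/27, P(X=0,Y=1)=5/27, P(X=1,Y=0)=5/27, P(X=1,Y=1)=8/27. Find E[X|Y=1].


P(Y=1) = 13/27
E[X|Y=1] = (0*5 + 1*8)/13 = 8/13

8/13


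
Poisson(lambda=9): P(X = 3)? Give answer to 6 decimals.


P(X=3) = e^(-9) * 9^3 / 3!
≈ 0.0001234098041 * 729 / 6
≈ 0.014994

0.014994


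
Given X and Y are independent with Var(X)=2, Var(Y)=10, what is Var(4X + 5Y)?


Independence => Cov(X,Y)=0
Var(4X + 5Y) = 4^2*Var(X) + 5^2*Var(Y)
= 16*2 + 25*10 = 282

282


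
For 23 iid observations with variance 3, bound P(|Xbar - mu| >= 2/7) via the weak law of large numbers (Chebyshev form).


Var(Xbar) = Var(X)/n = 3/23
Chebyshev: P(|Xbar-mu| >= 2/7) <= Var(Xbar)/(2/7)^2 = (3/23)/(4/49) = 147/92
Bound exceeds 1, so trivial bound: 1

1


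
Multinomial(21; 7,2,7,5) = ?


21! = 51090942171709440000
Denominator: 7!=5040 * 2!=2 * 7!=5040 * 5!=120
Coefficient = 51090942171709440000 / 6096384000 = 8380532160

8380532160


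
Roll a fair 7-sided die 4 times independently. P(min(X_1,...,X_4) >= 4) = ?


P(min >= 4) = P(all X_i >= 4) = (P(X_1 >= 4))^4
= (4/7)^4 = 256/2401

256/2401


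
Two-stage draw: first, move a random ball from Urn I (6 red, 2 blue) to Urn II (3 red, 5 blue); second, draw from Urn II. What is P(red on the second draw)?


P(transfer red) = 6/8 = 3/4; P(transfer blue) = 1/4
If red transferred: Urn II has 4 red of 9, so P(red|red moved) = 4/9
If blue transferred: Urn II has 3 red of 9, so P(red|blue moved) = 1/3
By total probability: P(red) = 3/4*4/9 + 1/4*1/3 = 5/12

5/12


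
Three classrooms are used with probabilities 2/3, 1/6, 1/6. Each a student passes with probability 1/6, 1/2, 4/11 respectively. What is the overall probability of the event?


P(A) = P(A|B1)P(B1) + P(A|B2)P(B2) + P(A|B3)P(B3)
= 1/6*2/3 + 1/2*1/6 + 4/11*1/6
= 1/9 + 1/12 + 2/33 = 101/396

101/396


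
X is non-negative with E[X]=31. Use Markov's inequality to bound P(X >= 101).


Markov: P(X >= a) <= E[X]/a
P(X >= 101) <= 31/101

31/101


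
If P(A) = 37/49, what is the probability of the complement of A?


P(A') = 1 - P(A) = 1 - 37/49 = 12/49

12/49


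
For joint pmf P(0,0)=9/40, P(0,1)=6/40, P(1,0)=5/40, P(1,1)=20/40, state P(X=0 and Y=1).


Read from table: P(X=0, Y=1) = 6/40 = 3/20

3/20


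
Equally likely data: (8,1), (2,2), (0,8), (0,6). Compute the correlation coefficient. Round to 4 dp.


Cov(X,Y) = -7.6250, Var(X) = 10.7500, Var(Y) = 8.1875
rho = Cov/(sqrt(VarX)*sqrt(VarY)) = -0.8128

-0.8128


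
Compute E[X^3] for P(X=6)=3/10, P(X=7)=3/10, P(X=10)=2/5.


E[X^3] = sum(g(x)*P(x))
= 216*3/10 + 343*3/10 + 1000*2/5
= 5677/10

5677/10


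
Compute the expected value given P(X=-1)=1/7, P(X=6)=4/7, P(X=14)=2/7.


E[X] = sum(x * P(x))
= -1*1/7 + 6*4/7 + 14*2/7
= 51/7

51/7


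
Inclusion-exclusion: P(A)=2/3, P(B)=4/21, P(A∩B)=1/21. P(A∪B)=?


P(A∪B) = P(A) + P(B) - P(A∩B)
= 2/3 + 4/21 - 1/21 = 17/21

17/21


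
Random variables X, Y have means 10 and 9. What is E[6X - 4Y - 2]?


E[6X - 4Y - 2] = 6*E[X] - 4*E[Y] - 2
= (6)*(10) + (-4)*(9) + (-2)
= 60 - 36 - 2 = 22

22


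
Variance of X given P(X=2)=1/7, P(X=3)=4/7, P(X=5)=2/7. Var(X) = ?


E[X] = 24/7, E[X^2] = 90/7
Var(X) = E[X^2] - (E[X])^2 = 90/7 - (24/7)^2 = 54/49

54/49


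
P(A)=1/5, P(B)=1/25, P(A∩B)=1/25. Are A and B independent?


P(A)*P(B) = 1/5*1/25 = 1/125
P(A∩B) = 1/25 != 1/125, so not independent

No, A and B are not independent


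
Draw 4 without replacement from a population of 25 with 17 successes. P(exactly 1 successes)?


P(X=1) = C(17,1)*C(8,3) / C(25,4)
= 17*56 / 12650
= 952/12650 = 476/6325

476/6325


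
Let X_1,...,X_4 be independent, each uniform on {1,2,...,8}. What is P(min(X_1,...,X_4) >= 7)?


P(min >= 7) = P(all X_i >= 7) = (P(X_1 >= 7))^4
= (2/8)^4 = (1/4)^4 = 1/256

1/256


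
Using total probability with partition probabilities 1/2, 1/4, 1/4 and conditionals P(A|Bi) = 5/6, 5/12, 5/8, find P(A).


P(A) = P(A|B1)P(B1) + P(A|B2)P(B2) + P(A|B3)P(B3)
= 5/6*1/2 + 5/12*1/4 + 5/8*1/4
= 5/12 + 5/48 + 5/32 = 65/96

65/96


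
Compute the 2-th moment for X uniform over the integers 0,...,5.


E[X^2] = (1/6) * sum(x^2 for x=0..5)
= 55/6

55/6


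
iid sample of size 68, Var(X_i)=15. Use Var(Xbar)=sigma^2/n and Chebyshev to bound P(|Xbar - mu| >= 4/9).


Var(Xbar) = Var(X)/n = 15/68
Chebyshev: P(|Xbar-mu| >= 4/9) <= Var(Xbar)/(4/9)^2 = (15/68)/(16/81) = 1215/1088
Bound exceeds 1, so trivial bound: 1

1


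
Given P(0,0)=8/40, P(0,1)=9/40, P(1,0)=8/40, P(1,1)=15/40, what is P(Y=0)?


P(Y=0) = P(0,0)+P(1,0) = 8/40 + 8/40 = 16/40 = 2/5

2/5


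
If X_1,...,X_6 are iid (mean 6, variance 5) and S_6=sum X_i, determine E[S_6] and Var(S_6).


E[S_n] = n*mu = 6*6 = 36
Var(S_n) = n*sigma^2 = 6*5 = 30

E[S_6]=36, Var(S_6)=30


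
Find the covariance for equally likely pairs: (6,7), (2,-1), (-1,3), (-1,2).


E[X]=3/2, E[Y]=11/4, E[XY]=35/4
Cov(X,Y) = E[XY] - E[X]E[Y] = 35/4 - 3/2*11/4 = 37/8

37/8


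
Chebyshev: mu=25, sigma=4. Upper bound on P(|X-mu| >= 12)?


k = 12/4 = 3
Chebyshev: P(|X-mu| >= k*sigma) <= 1/k^2 = 1/3^2 = 1/9

1/9


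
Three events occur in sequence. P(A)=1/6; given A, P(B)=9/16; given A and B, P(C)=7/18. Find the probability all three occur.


P(A∩B∩C) = P(A) * P(B|A) * P(C|A∩B)
= 1/6 * 9/16 * 7/18
= 3/32 * 7/18 = 7/192

7/192


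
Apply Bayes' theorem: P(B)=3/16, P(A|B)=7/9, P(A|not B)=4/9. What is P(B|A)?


P(A) = P(A|B)P(B) + P(A|B')P(B') = 7/9*3/16 + 4/9*13/16 = 73/144
P(B|A) = P(A|B)P(B)/P(A) = (7/48)/(73/144) = 21/73

21/73


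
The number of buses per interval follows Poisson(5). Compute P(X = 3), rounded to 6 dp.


P(X=3) = e^(-5) * 5^3 / 3!
≈ 0.006737946999 * 125 / 6
≈ 0.140374

0.140374


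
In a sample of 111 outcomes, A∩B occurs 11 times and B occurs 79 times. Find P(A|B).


P(A|B) = P(A∩B)/P(B) = (11/111)/(79/111) = 11/79

11/79


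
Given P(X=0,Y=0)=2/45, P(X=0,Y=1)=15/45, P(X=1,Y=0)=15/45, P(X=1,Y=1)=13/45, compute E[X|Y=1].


P(Y=1) = 28/45
E[X|Y=1] = (0*15 + 1*13)/28 = 13/28

13/28


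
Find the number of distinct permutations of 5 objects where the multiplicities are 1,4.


5! = 120
Denominator: 1!=1 * 4!=24
Coefficient = 120 / 24 = 5

5


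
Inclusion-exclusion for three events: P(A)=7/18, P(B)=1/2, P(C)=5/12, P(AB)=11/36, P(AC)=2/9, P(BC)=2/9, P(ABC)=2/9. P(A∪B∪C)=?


P(A∪B∪C) = P(A)+P(B)+P(C) - P(AB)-P(AC)-P(BC) + P(ABC)
= 7/18+1/2+5/12 - 11/36-2/9-2/9 + 2/9
= 7/9

7/9


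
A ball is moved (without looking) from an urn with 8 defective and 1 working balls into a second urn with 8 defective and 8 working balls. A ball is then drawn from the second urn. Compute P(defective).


P(transfer defective) = 8/9; P(transfer working) = 1/9
If defective transferred: Urn II has 9 defective of 17, so P(defective|defective moved) = 9/17
If working transferred: Urn II has 8 defective of 17, so P(defective|working moved) = 8/17
By total probability: P(defective) = 8/9*9/17 + 1/9*8/17 = 80/153

80/153


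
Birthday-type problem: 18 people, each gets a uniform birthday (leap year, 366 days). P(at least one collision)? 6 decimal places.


P(all different) = prod((366-i)/366 for i=0..17) = 0.653862
P(at least one match) = 1 - 0.653862 = 0.346138

0.346138


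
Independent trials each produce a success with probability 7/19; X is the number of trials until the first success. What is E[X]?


For geometric (trials until first success), E[X] = 1/p = 1/(7/19) = 19/7

19/7


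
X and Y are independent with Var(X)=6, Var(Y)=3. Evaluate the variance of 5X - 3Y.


Independence => Cov(X,Y)=0
Var(5X - 3Y) = 5^2*Var(X) + (-3)^2*Var(Y)
= 25*6 + 9*3 = 177

177


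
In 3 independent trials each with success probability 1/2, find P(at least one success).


P(at least one) = 1 - P(none)
P(none) = (1 - 1/2)^3 = (1/2)^3 = 1/8
P(at least one) = 1 - 1/8 = 7/8

7/8


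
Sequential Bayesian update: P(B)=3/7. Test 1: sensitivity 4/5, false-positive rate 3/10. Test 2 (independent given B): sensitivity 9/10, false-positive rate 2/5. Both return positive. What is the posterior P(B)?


After test 1: P(+) = 4/5*3/7 + 3/10*4/7 = 18/35
P(B|+) = (12/35)/(18/35) = 2/3
After test 2 (use post1 as new prior): P(+) = 9/10*2/3 + 2/5*1/3 = 11/15
P(B|+,+) = (3/5)/(11/15) = 9/11

9/11
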